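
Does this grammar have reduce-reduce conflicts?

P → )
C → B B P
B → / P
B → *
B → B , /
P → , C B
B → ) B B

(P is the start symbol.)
No reduce-reduce conflicts

A reduce-reduce conflict occurs when an LR(0) state has two complete items [A → α .] and [B → β .] — both call for a reduction, and with no lookahead the parser cannot choose between them.

Augment with P' → P and build the canonical LR(0) collection (I0 = CLOSURE({[P' → . P]}), then GOTO on every symbol after a dot until no new states appear). It has 19 states:
  I0: { [P → . )], [P → . , C B], [P' → . P] }  — shift
  I1: { [P → ) .] }  — reduce
  I2: { [B → . ) B B], [B → . *], [B → . / P], [B → . B , /], [C → . B B P], [P → , . C B] }  — shift
  I3: { [P' → P .] }  — accept
  I4: { [B → ) . B B], [B → . ) B B], [B → . *], [B → . / P], [B → . B , /] }  — shift
  I5: { [B → * .] }  — reduce
  I6: { [B → / . P], [P → . )], [P → . , C B] }  — shift
  I7: { [B → . ) B B], [B → . *], [B → . / P], [B → . B , /], [B → B . , /], [C → B . B P] }  — shift
  I8: { [B → . ) B B], [B → . *], [B → . / P], [B → . B , /], [P → , C . B] }  — shift
  I9: { [B → B . , /], [P → , C B .] }  — shift, reduce
  I10: { [B → B , . /] }  — shift
  I11: { [B → B , / .] }  — reduce
  I12: { [B → B . , /], [C → B B . P], [P → . )], [P → . , C B] }  — shift
  I13: { [B → . ) B B], [B → . *], [B → . / P], [B → . B , /], [B → B , . /], [C → . B B P], [P → , . C B] }  — shift
  I14: { [C → B B P .] }  — reduce
  I15: { [B → / . P], [B → B , / .], [P → . )], [P → . , C B] }  — shift, reduce
  I16: { [B → / P .] }  — reduce
  I17: { [B → ) B . B], [B → . ) B B], [B → . *], [B → . / P], [B → . B , /], [B → B . , /] }  — shift
  I18: { [B → ) B B .], [B → B . , /] }  — shift, reduce

No state contains more than one complete item.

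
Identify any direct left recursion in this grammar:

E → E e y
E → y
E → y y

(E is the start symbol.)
E → E e y: LEFT RECURSIVE (starts with E)
E → y: starts with y
E → y y: starts with y

The grammar has direct left recursion on: E.

Answer: Yes, E is left-recursive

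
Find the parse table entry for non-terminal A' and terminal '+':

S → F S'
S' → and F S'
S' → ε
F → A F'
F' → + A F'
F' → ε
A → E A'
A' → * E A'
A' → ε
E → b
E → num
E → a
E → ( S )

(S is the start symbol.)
A' → ε

To find M[A', '+'], we find productions for A' where '+' is in the predict set (PREDICT(N → α) = (FIRST(α) \ {ε}) ∪ (FOLLOW(N) if α ⇒* ε)).

Relevant sets:
  FOLLOW(A') = { $, ')', '+', 'and' }

A' → * E A': PREDICT = { '*' }
A' → ε: PREDICT = { $, ')', '+', 'and' }
  '+' is in predict set, so this production goes in M[A', '+']

M[A', '+'] = A' → ε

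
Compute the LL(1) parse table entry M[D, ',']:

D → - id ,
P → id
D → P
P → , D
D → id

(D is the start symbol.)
To find M[D, ','], we find productions for D where ',' is in the predict set (PREDICT(N → α) = (FIRST(α) \ {ε}) ∪ (FOLLOW(N) if α ⇒* ε)).

Relevant sets:
  FIRST(P) = { ',', 'id' }

D → - id ,: PREDICT = { '-' }
D → P: PREDICT = { ',', 'id' }
  ',' is in predict set, so this production goes in M[D, ',']
D → id: PREDICT = { 'id' }

M[D, ','] = D → P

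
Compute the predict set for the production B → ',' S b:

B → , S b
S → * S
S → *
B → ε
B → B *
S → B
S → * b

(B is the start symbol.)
PREDICT(B → ',' S b) = (FIRST(RHS) \ {ε}) ∪ (FOLLOW(B) if ε ∈ FIRST(RHS), i.e. RHS ⇒* ε)
FIRST(',' S b) = { ',' }
ε ∉ FIRST(',' S b), so FOLLOW(B) is not added.
PREDICT(B → ',' S b) = { ',' }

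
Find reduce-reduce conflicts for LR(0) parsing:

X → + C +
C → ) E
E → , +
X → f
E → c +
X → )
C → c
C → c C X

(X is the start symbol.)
No reduce-reduce conflicts

A reduce-reduce conflict occurs when an LR(0) state has two complete items [A → α .] and [B → β .] — both call for a reduction, and with no lookahead the parser cannot choose between them.

Augment with X' → X and build the canonical LR(0) collection (I0 = CLOSURE({[X' → . X]}), then GOTO on every symbol after a dot until no new states appear). It has 16 states:
  I0: { [X → . )], [X → . + C +], [X → . f], [X' → . X] }  — shift
  I1: { [X → ) .] }  — reduce
  I2: { [C → . ) E], [C → . c C X], [C → . c], [X → + . C +] }  — shift
  I3: { [X' → X .] }  — accept
  I4: { [X → f .] }  — reduce
  I5: { [C → ) . E], [E → . , +], [E → . c +] }  — shift
  I6: { [X → + C . +] }  — shift
  I7: { [C → . ) E], [C → . c C X], [C → . c], [C → c . C X], [C → c .] }  — shift, reduce
  I8: { [C → c C . X], [X → . )], [X → . + C +], [X → . f] }  — shift
  I9: { [C → c C X .] }  — reduce
  I10: { [X → + C + .] }  — reduce
  I11: { [E → , . +] }  — shift
  I12: { [C → ) E .] }  — reduce
  I13: { [E → c . +] }  — shift
  I14: { [E → c + .] }  — reduce
  I15: { [E → , + .] }  — reduce

No state contains more than one complete item.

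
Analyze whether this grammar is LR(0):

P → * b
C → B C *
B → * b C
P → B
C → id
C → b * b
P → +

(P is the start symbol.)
No. Shift-reduce conflict between [P → * b .] and [B → . * b C]

A grammar is LR(0) if no state in the canonical LR(0) collection has:
  - both a shift item (dot before a terminal) and a complete item (shift-reduce conflict), or
  - two or more complete items (reduce-reduce conflict; the accept item [P' → P .] counts as a complete item here).

Augment with P' → P and build the canonical LR(0) collection (I0 = CLOSURE({[P' → . P]}), then GOTO on every symbol after a dot until no new states appear). It has 16 states:
  I0: { [B → . * b C], [P → . * b], [P → . +], [P → . B], [P' → . P] }  — shift
  I1: { [B → * . b C], [P → * . b] }  — shift
  I2: { [P → + .] }  — reduce
  I3: { [P → B .] }  — reduce
  I4: { [P' → P .] }  — accept
  I5: { [B → * b . C], [B → . * b C], [C → . B C *], [C → . b * b], [C → . id], [P → * b .] }  — shift, reduce
  I6: { [B → * . b C] }  — shift
  I7: { [B → . * b C], [C → . B C *], [C → . b * b], [C → . id], [C → B . C *] }  — shift
  I8: { [B → * b C .] }  — reduce
  I9: { [C → b . * b] }  — shift
  I10: { [C → id .] }  — reduce
  I11: { [C → b * . b] }  — shift
  I12: { [C → b * b .] }  — reduce
  I13: { [C → B C . *] }  — shift
  I14: { [C → B C * .] }  — reduce
  I15: { [B → * b . C], [B → . * b C], [C → . B C *], [C → . b * b], [C → . id] }  — shift

Conflict in state I5:
  Shift-reduce conflict between [P → * b .] and [B → . * b C]
So the grammar is NOT LR(0).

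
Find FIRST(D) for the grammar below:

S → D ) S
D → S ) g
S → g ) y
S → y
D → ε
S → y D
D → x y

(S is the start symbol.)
To compute FIRST(D), examine every production with D on the left-hand side, reading each right-hand side left to right until a non-nullable symbol is reached.

FIRST sets of the other non-terminals involved (by the same procedure, iterated to a fixed point):
  FIRST(S) = { ')', 'g', 'x', 'y' }

From D → S ) g:
  - S is a non-terminal: add FIRST(S) \ {ε} = { ')', 'g', 'x', 'y' }
    S is not nullable, so stop
From D → ε:
  - ε-production, so ε ∈ FIRST(D)
From D → x y:
  - x is a terminal: add 'x' and stop

Collecting: FIRST(D) = { ')', 'g', 'x', 'y', ε }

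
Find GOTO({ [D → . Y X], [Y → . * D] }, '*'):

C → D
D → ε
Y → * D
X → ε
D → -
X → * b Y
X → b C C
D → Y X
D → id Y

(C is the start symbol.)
GOTO(I, '*') = CLOSURE({ [A → αX.β] : [A → α.Xβ] ∈ I, X = '*' })

Items with dot before '*', with the dot advanced:
  [Y → . * D] → [Y → * . D]
Closure of the advanced items:
  [Y → * . D] has the dot before D: add [D → .], [D → . -], [D → . Y X], [D → . id Y]
  [D → . Y X] has the dot before Y: add [Y → . * D]

GOTO = { [D → . -], [D → . Y X], [D → . id Y], [D → .], [Y → * . D], [Y → . * D] }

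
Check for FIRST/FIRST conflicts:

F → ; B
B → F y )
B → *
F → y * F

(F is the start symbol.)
No FIRST/FIRST conflicts.

FIRST sets of the non-terminals at (or reachable through a nullable prefix from) the front of some alternative:
  FIRST(F) = { ';', 'y' }

Productions for F:
  F → ; B: FIRST = { ';' }
  F → y * F: FIRST = { 'y' }
Productions for B:
  B → F y ): FIRST = { ';', 'y' }
  B → *: FIRST = { '*' }

All alternatives of each non-terminal have pairwise disjoint FIRST sets.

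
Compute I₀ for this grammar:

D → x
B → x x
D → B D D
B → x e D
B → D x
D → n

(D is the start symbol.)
{ [B → . D x], [B → . x e D], [B → . x x], [D → . B D D], [D → . n], [D → . x], [D' → . D] }

First, augment the grammar with D' → D
I₀ = CLOSURE({ [D' → . D] }):
  [D' → . D] has the dot before D: add [D → . x], [D → . B D D], [D → . n]
  [D → . B D D] has the dot before B: add [B → . x x], [B → . x e D], [B → . D x]
No further items can be added.

I₀ = { [B → . D x], [B → . x e D], [B → . x x], [D → . B D D], [D → . n], [D → . x], [D' → . D] }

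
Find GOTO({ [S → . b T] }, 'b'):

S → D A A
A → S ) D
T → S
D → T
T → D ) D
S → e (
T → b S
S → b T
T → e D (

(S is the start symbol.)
{ [D → . T], [S → . D A A], [S → . b T], [S → . e (], [S → b . T], [T → . D ) D], [T → . S], [T → . b S], [T → . e D (] }

GOTO(I, 'b') = CLOSURE({ [A → αX.β] : [A → α.Xβ] ∈ I, X = 'b' })

Items with dot before 'b', with the dot advanced:
  [S → . b T] → [S → b . T]
Closure of the advanced items:
  [S → b . T] has the dot before T: add [T → . S], [T → . D ) D], [T → . b S], [T → . e D (]
  [T → . S] has the dot before S: add [S → . D A A], [S → . e (], [S → . b T]
  [T → . D ) D] has the dot before D: add [D → . T]

GOTO = { [D → . T], [S → . D A A], [S → . b T], [S → . e (], [S → b . T], [T → . D ) D], [T → . S], [T → . b S], [T → . e D (] }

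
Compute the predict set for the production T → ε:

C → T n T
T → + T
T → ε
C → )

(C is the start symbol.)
PREDICT(T → ε) = (FIRST(RHS) \ {ε}) ∪ (FOLLOW(T) if ε ∈ FIRST(RHS), i.e. RHS ⇒* ε)
The right-hand side is ε (FIRST(ε) = { ε }), so the predict set is FOLLOW(T) = { $, 'n' }
PREDICT(T → ε) = { $, 'n' }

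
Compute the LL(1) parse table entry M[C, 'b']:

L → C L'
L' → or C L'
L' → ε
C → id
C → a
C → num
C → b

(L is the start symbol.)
To find M[C, 'b'], we find productions for C where 'b' is in the predict set (PREDICT(N → α) = (FIRST(α) \ {ε}) ∪ (FOLLOW(N) if α ⇒* ε)).

C → id: PREDICT = { 'id' }
C → a: PREDICT = { 'a' }
C → num: PREDICT = { 'num' }
C → b: PREDICT = { 'b' }
  'b' is in predict set, so this production goes in M[C, 'b']

M[C, 'b'] = C → b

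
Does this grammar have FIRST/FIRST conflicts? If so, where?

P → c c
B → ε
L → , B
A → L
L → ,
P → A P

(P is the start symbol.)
Yes. L → ',' B / L → ',' on { ',' }

A FIRST/FIRST conflict occurs when two productions N → α and N → β for the same non-terminal have FIRST(α) ∩ FIRST(β) ≠ ∅ (with ε ∈ FIRST of a nullable right-hand side, so two nullable alternatives also conflict).

FIRST sets of the non-terminals at (or reachable through a nullable prefix from) the front of some alternative:
  FIRST(A) = { ',' }

Productions for P:
  P → c c: FIRST = { 'c' }
  P → A P: FIRST = { ',' }
Productions for L:
  L → , B: FIRST = { ',' }
  L → ,: FIRST = { ',' }
B, A have only one production, so no FIRST/FIRST conflict is possible there.

Conflict for L: L → , B and L → ,
  Overlap: { ',' }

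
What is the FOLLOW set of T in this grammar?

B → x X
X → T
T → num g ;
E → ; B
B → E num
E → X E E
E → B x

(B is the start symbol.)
{ $, ';', 'num', 'x' }

To compute FOLLOW(T), find every occurrence of T on a right-hand side N → α T β: add FIRST(β) \ {ε}, and if β is empty or nullable also add FOLLOW(N). Iterate to a fixed point.

In X → T: T is at the end, add FOLLOW(X)

The FOLLOW sets referred to above (computed the same way, to a fixed point):
  FOLLOW(X) = { $, ';', 'num', 'x' }

Taking the union: FOLLOW(T) = { $, ';', 'num', 'x' }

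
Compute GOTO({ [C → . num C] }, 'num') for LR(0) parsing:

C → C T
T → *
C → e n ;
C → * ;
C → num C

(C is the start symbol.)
GOTO(I, 'num') = CLOSURE({ [A → αX.β] : [A → α.Xβ] ∈ I, X = 'num' })

Items with dot before 'num', with the dot advanced:
  [C → . num C] → [C → num . C]
Closure of the advanced items:
  [C → num . C] has the dot before C: add [C → . C T], [C → . e n ;], [C → . * ;], [C → . num C]

GOTO = { [C → . * ;], [C → . C T], [C → . e n ;], [C → . num C], [C → num . C] }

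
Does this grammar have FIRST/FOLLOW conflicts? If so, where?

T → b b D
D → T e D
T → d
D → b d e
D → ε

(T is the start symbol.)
No FIRST/FOLLOW conflicts.

Nullable non-terminals: D.
FIRST sets used below: FIRST(T) = { 'b', 'd' }

D: nullable alternative(s) D → ε; FOLLOW(D) = { $, 'e' }
  D → T e D: FIRST \ {ε} = { 'b', 'd' } — disjoint from FOLLOW(D)
  D → b d e: FIRST \ {ε} = { 'b' } — disjoint from FOLLOW(D)
  D → ε: FIRST \ {ε} = { } — this is the only nullable alternative, skip

T has no nullable alternative, so no FIRST/FOLLOW check is needed there.

No FIRST/FOLLOW conflicts found.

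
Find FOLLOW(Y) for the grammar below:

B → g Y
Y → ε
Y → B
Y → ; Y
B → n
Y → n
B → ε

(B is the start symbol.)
To compute FOLLOW(Y), find every occurrence of Y on a right-hand side N → α Y β: add FIRST(β) \ {ε}, and if β is empty or nullable also add FOLLOW(N). Iterate to a fixed point.

In B → g Y: Y is at the end, add FOLLOW(B)
In Y → ; Y: Y is at the end; this adds FOLLOW(Y) to itself — nothing new

The FOLLOW sets referred to above (computed the same way, to a fixed point):
  FOLLOW(B) = { $ }

Taking the union: FOLLOW(Y) = { $ }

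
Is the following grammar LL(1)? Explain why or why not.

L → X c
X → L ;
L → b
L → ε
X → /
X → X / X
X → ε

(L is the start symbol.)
No. Predict set conflict for L: { 'b' }

Relevant sets:
  FIRST(X) = { '/', ';', 'b', 'c', ε }
  FIRST(L) = { '/', ';', 'b', 'c', ε }
  FOLLOW(L) = { $, ';' }
  FOLLOW(X) = { '/', 'c' }

For L:
  PREDICT(L → X c) = { '/', ';', 'b', 'c' }
  PREDICT(L → b) = { 'b' }
  PREDICT(L → ε) = { $, ';' }
For X:
  PREDICT(X → L ';') = { '/', ';', 'b', 'c' }
  PREDICT(X → '/') = { '/' }
  PREDICT(X → X '/' X) = { '/', ';', 'b', 'c' }
  PREDICT(X → ε) = { '/', 'c' }

Conflict found: Predict set conflict for L: { 'b' }
The grammar is NOT LL(1).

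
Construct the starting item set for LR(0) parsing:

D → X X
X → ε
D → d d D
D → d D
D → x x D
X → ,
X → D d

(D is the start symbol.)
{ [D → . X X], [D → . d D], [D → . d d D], [D → . x x D], [D' → . D], [X → . ,], [X → . D d], [X → .] }

First, augment the grammar with D' → D
I₀ = CLOSURE({ [D' → . D] }):
  [D' → . D] has the dot before D: add [D → . X X], [D → . d d D], [D → . d D], [D → . x x D]
  [D → . X X] has the dot before X: add [X → .], [X → . ,], [X → . D d]
No further items can be added.

I₀ = { [D → . X X], [D → . d D], [D → . d d D], [D → . x x D], [D' → . D], [X → . ,], [X → . D d], [X → .] }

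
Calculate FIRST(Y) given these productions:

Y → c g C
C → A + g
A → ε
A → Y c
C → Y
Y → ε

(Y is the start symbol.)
To compute FIRST(Y), examine every production with Y on the left-hand side, reading each right-hand side left to right until a non-nullable symbol is reached.

From Y → c g C:
  - c is a terminal: add 'c' and stop
From Y → ε:
  - ε-production, so ε ∈ FIRST(Y)

Collecting: FIRST(Y) = { 'c', ε }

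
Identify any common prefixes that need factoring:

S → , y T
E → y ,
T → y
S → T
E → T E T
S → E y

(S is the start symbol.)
Left-factoring is needed when two productions for the same non-terminal
share a common prefix on the right-hand side.

Productions for S:
  S → , y T
  S → T
  S → E y
Productions for E:
  E → y ,
  E → T E T

No common prefixes found.

Answer: No, left-factoring is not needed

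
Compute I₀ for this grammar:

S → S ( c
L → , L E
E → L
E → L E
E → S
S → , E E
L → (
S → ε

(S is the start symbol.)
{ [S → . , E E], [S → . S ( c], [S → .], [S' → . S] }

First, augment the grammar with S' → S
I₀ = CLOSURE({ [S' → . S] }):
  [S' → . S] has the dot before S: add [S → . S ( c], [S → . , E E], [S → .]
No further items can be added.

I₀ = { [S → . , E E], [S → . S ( c], [S → .], [S' → . S] }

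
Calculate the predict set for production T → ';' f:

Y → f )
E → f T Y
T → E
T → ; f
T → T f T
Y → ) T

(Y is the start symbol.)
PREDICT(T → ';' f) = (FIRST(RHS) \ {ε}) ∪ (FOLLOW(T) if ε ∈ FIRST(RHS), i.e. RHS ⇒* ε)
FIRST(';' f) = { ';' }
ε ∉ FIRST(';' f), so FOLLOW(T) is not added.
PREDICT(T → ';' f) = { ';' }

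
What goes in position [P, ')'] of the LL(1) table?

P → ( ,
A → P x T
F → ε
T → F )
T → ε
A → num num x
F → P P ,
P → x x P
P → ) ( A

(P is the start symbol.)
To find M[P, ')'], we find productions for P where ')' is in the predict set (PREDICT(N → α) = (FIRST(α) \ {ε}) ∪ (FOLLOW(N) if α ⇒* ε)).

P → ( ,: PREDICT = { '(' }
P → x x P: PREDICT = { 'x' }
P → ) ( A: PREDICT = { ')' }
  ')' is in predict set, so this production goes in M[P, ')']

M[P, ')'] = P → ) ( A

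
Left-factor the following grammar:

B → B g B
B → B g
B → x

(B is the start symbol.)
Left-factoring transforms A → αβ₁ | αβ₂ into A → αA' and A' → β₁ | β₂
(α is the longest common prefix among the alternatives). Repeat until
no nonterminal has two alternatives with a common prefix.

Round 1: B has alternatives sharing prefix 'B g'. Introduce B': B → B g B'
  Add: B' → B
  Add: B' → ε

No remaining common prefixes — done.

Resulting grammar:
B → B g B'
B' → B
B' → ε
B → x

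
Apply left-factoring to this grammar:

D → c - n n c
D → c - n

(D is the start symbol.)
D → c - n D'
D' → n c
D' → ε

Left-factoring transforms A → αβ₁ | αβ₂ into A → αA' and A' → β₁ | β₂
(α is the longest common prefix among the alternatives). Repeat until
no nonterminal has two alternatives with a common prefix.

Round 1: D has alternatives sharing prefix 'c - n'. Introduce D': D → c - n D'
  Add: D' → n c
  Add: D' → ε

No remaining common prefixes — done.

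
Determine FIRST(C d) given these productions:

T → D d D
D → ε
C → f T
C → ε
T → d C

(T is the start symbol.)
{ 'd', 'f' }

FIRST sets of the non-terminals involved (from the grammar, by fixed-point iteration):
  FIRST(C) = { 'f', ε }

To compute FIRST(C d), process the symbols left to right:
Symbol C is a non-terminal. Add FIRST(C) \ {ε} = { 'f' }
C is nullable (ε ∈ FIRST(C)), continue to the next symbol.
Symbol d is a terminal. Add 'd' and stop.
FIRST(C d) = { 'd', 'f' }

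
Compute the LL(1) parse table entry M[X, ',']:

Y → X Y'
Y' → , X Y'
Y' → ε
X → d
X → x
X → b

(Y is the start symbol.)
Empty (error entry)

To find M[X, ','], we find productions for X where ',' is in the predict set (PREDICT(N → α) = (FIRST(α) \ {ε}) ∪ (FOLLOW(N) if α ⇒* ε)).

X → d: PREDICT = { 'd' }
X → x: PREDICT = { 'x' }
X → b: PREDICT = { 'b' }

M[X, ','] is empty (no production applies)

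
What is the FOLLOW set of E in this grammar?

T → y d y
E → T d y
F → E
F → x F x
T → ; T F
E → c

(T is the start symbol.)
To compute FOLLOW(E), find every occurrence of E on a right-hand side N → α E β: add FIRST(β) \ {ε}, and if β is empty or nullable also add FOLLOW(N). Iterate to a fixed point.

In F → E: E is at the end, add FOLLOW(F)

The FOLLOW sets referred to above (computed the same way, to a fixed point):
  FOLLOW(F) = { $, ';', 'c', 'd', 'x', 'y' }

Taking the union: FOLLOW(E) = { $, ';', 'c', 'd', 'x', 'y' }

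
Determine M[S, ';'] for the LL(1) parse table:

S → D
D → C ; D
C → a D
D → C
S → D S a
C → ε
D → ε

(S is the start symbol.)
To find M[S, ';'], we find productions for S where ';' is in the predict set (PREDICT(N → α) = (FIRST(α) \ {ε}) ∪ (FOLLOW(N) if α ⇒* ε)).

Relevant sets:
  FIRST(D) = { ';', 'a', ε }
  FIRST(S) = { ';', 'a', ε }
  FOLLOW(S) = { $, 'a' }

S → D: PREDICT = { $, ';', 'a' }
  ';' is in predict set, so this production goes in M[S, ';']
S → D S a: PREDICT = { ';', 'a' }
  ';' is in predict set, so this production goes in M[S, ';']

M[S, ';'] = S → D, S → D S a  (a multiply-defined cell — the grammar is not LL(1))

Answer: S → D, S → D S a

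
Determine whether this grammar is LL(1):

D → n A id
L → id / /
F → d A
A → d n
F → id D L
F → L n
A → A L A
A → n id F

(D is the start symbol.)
No. Predict set conflict for F: { 'id' }

Relevant sets:
  FIRST(L) = { 'id' }
  FIRST(A) = { 'd', 'n' }

For F:
  PREDICT(F → d A) = { 'd' }
  PREDICT(F → id D L) = { 'id' }
  PREDICT(F → L n) = { 'id' }
For A:
  PREDICT(A → d n) = { 'd' }
  PREDICT(A → A L A) = { 'd', 'n' }
  PREDICT(A → n id F) = { 'n' }
D, L have a single production, so nothing to check there.

Conflict found: Predict set conflict for F: { 'id' }
The grammar is NOT LL(1).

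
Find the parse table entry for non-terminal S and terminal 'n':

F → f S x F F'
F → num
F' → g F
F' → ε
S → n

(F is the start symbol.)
S → n

To find M[S, 'n'], we find productions for S where 'n' is in the predict set (PREDICT(N → α) = (FIRST(α) \ {ε}) ∪ (FOLLOW(N) if α ⇒* ε)).

S → n: PREDICT = { 'n' }
  'n' is in predict set, so this production goes in M[S, 'n']

M[S, 'n'] = S → n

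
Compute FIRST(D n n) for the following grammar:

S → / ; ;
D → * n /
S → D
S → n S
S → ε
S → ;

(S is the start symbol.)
FIRST sets of the non-terminals involved (from the grammar, by fixed-point iteration):
  FIRST(D) = { '*' }

To compute FIRST(D n n), process the symbols left to right:
Symbol D is a non-terminal. Add FIRST(D) \ {ε} = { '*' }
D is not nullable (ε ∉ FIRST(D)), so stop here.
FIRST(D n n) = { '*' }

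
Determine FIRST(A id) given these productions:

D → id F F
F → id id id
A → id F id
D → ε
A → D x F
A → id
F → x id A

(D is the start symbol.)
{ 'id', 'x' }

FIRST sets of the non-terminals involved (from the grammar, by fixed-point iteration):
  FIRST(A) = { 'id', 'x' }

To compute FIRST(A id), process the symbols left to right:
Symbol A is a non-terminal. Add FIRST(A) \ {ε} = { 'id', 'x' }
A is not nullable (ε ∉ FIRST(A)), so stop here.
FIRST(A id) = { 'id', 'x' }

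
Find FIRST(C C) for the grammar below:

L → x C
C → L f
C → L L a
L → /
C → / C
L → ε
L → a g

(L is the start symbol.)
FIRST sets of the non-terminals involved (from the grammar, by fixed-point iteration):
  FIRST(C) = { '/', 'a', 'f', 'x' }

To compute FIRST(C C), process the symbols left to right:
Symbol C is a non-terminal. Add FIRST(C) \ {ε} = { '/', 'a', 'f', 'x' }
C is not nullable (ε ∉ FIRST(C)), so stop here.
FIRST(C C) = { '/', 'a', 'f', 'x' }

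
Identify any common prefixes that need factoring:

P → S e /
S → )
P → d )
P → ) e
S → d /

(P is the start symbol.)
Left-factoring is needed when two productions for the same non-terminal
share a common prefix on the right-hand side.

Productions for P:
  P → S e /
  P → d )
  P → ) e
Productions for S:
  S → )
  S → d /

No common prefixes found.

Answer: No, left-factoring is not needed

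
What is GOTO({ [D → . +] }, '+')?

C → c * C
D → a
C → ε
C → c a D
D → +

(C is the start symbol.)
GOTO(I, '+') = CLOSURE({ [A → αX.β] : [A → α.Xβ] ∈ I, X = '+' })

Items with dot before '+', with the dot advanced:
  [D → . +] → [D → + .]
Closure adds nothing (no advanced item has the dot before a non-terminal).

GOTO = { [D → + .] }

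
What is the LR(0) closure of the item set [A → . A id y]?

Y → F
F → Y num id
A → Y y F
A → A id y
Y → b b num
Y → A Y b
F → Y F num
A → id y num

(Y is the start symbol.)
{ [A → . A id y], [A → . Y y F], [A → . id y num], [F → . Y F num], [F → . Y num id], [Y → . A Y b], [Y → . F], [Y → . b b num] }

To compute CLOSURE, for each item [A → α.Bβ] where B is a non-terminal, add [B → .γ] for all productions B → γ; repeat for the newly added items until nothing changes.

Start with: [A → . A id y]
  [A → . A id y] has the dot before A: add [A → . Y y F], [A → . id y num]
  [A → . Y y F] has the dot before Y: add [Y → . F], [Y → . b b num], [Y → . A Y b]
  [Y → . F] has the dot before F: add [F → . Y num id], [F → . Y F num]
No further items can be added.

CLOSURE = { [A → . A id y], [A → . Y y F], [A → . id y num], [F → . Y F num], [F → . Y num id], [Y → . A Y b], [Y → . F], [Y → . b b num] }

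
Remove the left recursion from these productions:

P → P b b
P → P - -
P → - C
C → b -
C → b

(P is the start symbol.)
P → - C P'
P' → b b P'
P' → - - P'
P' → ε
C → b -
C → b

P is directly left-recursive. The standard transformation for
  A → A α₁ | ... | A α_m | β₁ | ... | β_n
is
  A  → β₁ A' | ... | β_n A'
  A' → α₁ A' | ... | α_m A' | ε

P → - C becomes P → - C P'
P → P b b becomes P' → b b P'
P → P - - becomes P' → - - P'
Add P' → ε

Productions for other non-terminals are unchanged:
  C → b -
  C → b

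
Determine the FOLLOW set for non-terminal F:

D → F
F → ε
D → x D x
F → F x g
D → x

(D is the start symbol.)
To compute FOLLOW(F), find every occurrence of F on a right-hand side N → α F β: add FIRST(β) \ {ε}, and if β is empty or nullable also add FOLLOW(N). Iterate to a fixed point.

In D → F: F is at the end, add FOLLOW(D)
In F → F x g: F is followed by x g, add FIRST(x g) \ {ε} = { 'x' }

The FOLLOW sets referred to above (computed the same way, to a fixed point):
  FOLLOW(D) = { $, 'x' }

Taking the union: FOLLOW(F) = { $, 'x' }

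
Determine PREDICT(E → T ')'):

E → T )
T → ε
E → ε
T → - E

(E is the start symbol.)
{ ')', '-' }

PREDICT(E → T ')') = (FIRST(RHS) \ {ε}) ∪ (FOLLOW(E) if ε ∈ FIRST(RHS), i.e. RHS ⇒* ε)
FIRST(T) = { '-', ε }
FIRST(T ')') = { ')', '-' }
ε ∉ FIRST(T ')'), so FOLLOW(E) is not added.
PREDICT(E → T ')') = { ')', '-' }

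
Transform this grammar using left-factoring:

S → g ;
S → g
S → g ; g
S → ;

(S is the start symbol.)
Left-factoring transforms A → αβ₁ | αβ₂ into A → αA' and A' → β₁ | β₂
(α is the longest common prefix among the alternatives). Repeat until
no nonterminal has two alternatives with a common prefix.

Round 1: S has alternatives sharing prefix 'g'. Introduce S': S → g S'
  Add: S' → ;
  Add: S' → ε
  Add: S' → ; g

Round 2: S' has alternatives sharing prefix ';'. Introduce S'': S' → ; S''
  Add: S'' → ε
  Add: S'' → g

No remaining common prefixes — done.

Resulting grammar:
S → g S'
S' → ; S''
S'' → ε
S'' → g
S' → ε
S → ;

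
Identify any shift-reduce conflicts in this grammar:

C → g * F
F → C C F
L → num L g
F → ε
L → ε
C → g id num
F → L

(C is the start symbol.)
Yes — I3: [F → .] vs [C → . g * F]; I9: [L → .] vs [L → . num L g]; I12: [F → .] vs [C → . g * F]

Augment with C' → C and build the canonical LR(0) collection (I0 = CLOSURE({[C' → . C]}), then GOTO on every symbol after a dot until no new states appear). It has 14 states:
  I0: { [C → . g * F], [C → . g id num], [C' → . C] }  — shift
  I1: { [C' → C .] }  — accept
  I2: { [C → g . * F], [C → g . id num] }  — shift
  I3: { [C → . g * F], [C → . g id num], [C → g * . F], [F → . C C F], [F → . L], [F → .], [L → . num L g], [L → .] }  — shift, 2 reduces
  I4: { [C → g id . num] }  — shift
  I5: { [C → g id num .] }  — reduce
  I6: { [C → . g * F], [C → . g id num], [F → C . C F] }  — shift
  I7: { [C → g * F .] }  — reduce
  I8: { [F → L .] }  — reduce
  I9: { [L → . num L g], [L → .], [L → num . L g] }  — shift, reduce
  I10: { [L → num L . g] }  — shift
  I11: { [L → num L g .] }  — reduce
  I12: { [C → . g * F], [C → . g id num], [F → . C C F], [F → . L], [F → .], [F → C C . F], [L → . num L g], [L → .] }  — shift, 2 reduces
  I13: { [F → C C F .] }  — reduce

I3 contains reduce items [F → .], [L → .] and shift items [C → . g * F], [C → . g id num], [L → . num L g] — shift-reduce conflict.
I9 contains reduce item [L → .] and shift item [L → . num L g] — shift-reduce conflict.
I12 contains reduce items [F → .], [L → .] and shift items [C → . g * F], [C → . g id num], [L → . num L g] — shift-reduce conflict.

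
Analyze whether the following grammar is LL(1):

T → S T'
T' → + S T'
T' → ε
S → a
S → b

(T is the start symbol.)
Relevant sets:
  FOLLOW(T') = { $ }

For T':
  PREDICT(T' → '+' S T') = { '+' }
  PREDICT(T' → ε) = { $ }
For S:
  PREDICT(S → a) = { 'a' }
  PREDICT(S → b) = { 'b' }
T has a single production, so nothing to check there.

All predict sets are disjoint. The grammar IS LL(1).

Answer: Yes, the grammar is LL(1).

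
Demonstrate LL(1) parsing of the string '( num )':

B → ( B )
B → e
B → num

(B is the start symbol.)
Stack is shown with the top on the left.

Stack    Input      Action
--------------------------
B $      ( num ) $  output B → ( B )
( B ) $  ( num ) $  match '('
B ) $    num ) $    output B → num
num ) $  num ) $    match 'num'
) $      ) $        match ')'
$        $          accept

The string is accepted.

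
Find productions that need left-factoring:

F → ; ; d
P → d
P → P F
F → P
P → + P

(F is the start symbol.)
Left-factoring is needed when two productions for the same non-terminal
share a common prefix on the right-hand side.

Productions for F:
  F → ; ; d
  F → P
Productions for P:
  P → d
  P → P F
  P → + P

No common prefixes found.

Answer: No, left-factoring is not needed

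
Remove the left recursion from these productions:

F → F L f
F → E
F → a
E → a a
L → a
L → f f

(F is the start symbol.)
F is directly left-recursive. The standard transformation for
  A → A α₁ | ... | A α_m | β₁ | ... | β_n
is
  A  → β₁ A' | ... | β_n A'
  A' → α₁ A' | ... | α_m A' | ε

F → E becomes F → E F'
F → a becomes F → a F'
F → F L f becomes F' → L f F'
Add F' → ε

Productions for other non-terminals are unchanged:
  E → a a
  L → a
  L → f f

Resulting grammar:
F → E F'
F → a F'
F' → L f F'
F' → ε
E → a a
L → a
L → f f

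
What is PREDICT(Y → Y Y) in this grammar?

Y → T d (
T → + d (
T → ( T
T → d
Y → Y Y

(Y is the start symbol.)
{ '(', '+', 'd' }

PREDICT(Y → Y Y) = (FIRST(RHS) \ {ε}) ∪ (FOLLOW(Y) if ε ∈ FIRST(RHS), i.e. RHS ⇒* ε)
FIRST(Y) = { '(', '+', 'd' }
FIRST(Y Y) = { '(', '+', 'd' }
ε ∉ FIRST(Y Y), so FOLLOW(Y) is not added.
PREDICT(Y → Y Y) = { '(', '+', 'd' }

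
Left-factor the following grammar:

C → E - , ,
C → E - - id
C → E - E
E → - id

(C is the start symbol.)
C → E - C'
C' → , ,
C' → - id
C' → E
E → - id

Left-factoring transforms A → αβ₁ | αβ₂ into A → αA' and A' → β₁ | β₂
(α is the longest common prefix among the alternatives). Repeat until
no nonterminal has two alternatives with a common prefix.

Round 1: C has alternatives sharing prefix 'E -'. Introduce C': C → E - C'
  Add: C' → , ,
  Add: C' → - id
  Add: C' → E

No remaining common prefixes — done.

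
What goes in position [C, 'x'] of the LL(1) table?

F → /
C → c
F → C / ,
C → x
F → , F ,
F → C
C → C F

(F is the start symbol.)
C → x, C → C F

To find M[C, 'x'], we find productions for C where 'x' is in the predict set (PREDICT(N → α) = (FIRST(α) \ {ε}) ∪ (FOLLOW(N) if α ⇒* ε)).

Relevant sets:
  FIRST(C) = { 'c', 'x' }

C → c: PREDICT = { 'c' }
C → x: PREDICT = { 'x' }
  'x' is in predict set, so this production goes in M[C, 'x']
C → C F: PREDICT = { 'c', 'x' }
  'x' is in predict set, so this production goes in M[C, 'x']

M[C, 'x'] = C → x, C → C F  (a multiply-defined cell — the grammar is not LL(1))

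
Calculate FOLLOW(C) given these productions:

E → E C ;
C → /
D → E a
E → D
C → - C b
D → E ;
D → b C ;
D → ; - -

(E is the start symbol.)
To compute FOLLOW(C), find every occurrence of C on a right-hand side N → α C β: add FIRST(β) \ {ε}, and if β is empty or nullable also add FOLLOW(N). Iterate to a fixed point.

In E → E C ;: C is followed by ';', add FIRST(';') \ {ε} = { ';' }
In C → - C b: C is followed by b, add FIRST(b) \ {ε} = { 'b' }
In D → b C ;: C is followed by ';', add FIRST(';') \ {ε} = { ';' }

Taking the union: FOLLOW(C) = { ';', 'b' }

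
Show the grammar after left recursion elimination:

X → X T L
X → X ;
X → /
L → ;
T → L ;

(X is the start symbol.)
X → / X'
X' → T L X'
X' → ; X'
X' → ε
L → ;
T → L ;

X is directly left-recursive. The standard transformation for
  A → A α₁ | ... | A α_m | β₁ | ... | β_n
is
  A  → β₁ A' | ... | β_n A'
  A' → α₁ A' | ... | α_m A' | ε

X → / becomes X → / X'
X → X T L becomes X' → T L X'
X → X ; becomes X' → ; X'
Add X' → ε

Productions for other non-terminals are unchanged:
  L → ;
  T → L ;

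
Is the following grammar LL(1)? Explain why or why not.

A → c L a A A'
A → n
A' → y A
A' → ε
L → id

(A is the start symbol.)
A grammar is LL(1) if for each non-terminal N with multiple productions, the predict sets of those productions are pairwise disjoint, where PREDICT(N → α) = (FIRST(α) \ {ε}) ∪ (FOLLOW(N) if α ⇒* ε).

Relevant sets:
  FOLLOW(A') = { $, 'y' }

For A:
  PREDICT(A → c L a A A') = { 'c' }
  PREDICT(A → n) = { 'n' }
For A':
  PREDICT(A' → y A) = { 'y' }
  PREDICT(A' → ε) = { $, 'y' }
L has a single production, so nothing to check there.

Conflict found: Predict set conflict for A': { 'y' }
The grammar is NOT LL(1).

Answer: No. Predict set conflict for A': { 'y' }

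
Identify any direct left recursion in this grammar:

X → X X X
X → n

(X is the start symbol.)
Direct left recursion occurs when N → N α for some non-terminal N (the right-hand side begins with the left-hand side itself).

X → X X X: LEFT RECURSIVE (starts with X)
X → n: starts with n

The grammar has direct left recursion on: X.

Answer: Yes, X is left-recursive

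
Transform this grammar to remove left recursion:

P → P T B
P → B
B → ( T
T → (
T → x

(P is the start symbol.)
P → B P'
P' → T B P'
P' → ε
B → ( T
T → (
T → x

P is directly left-recursive. The standard transformation for
  A → A α₁ | ... | A α_m | β₁ | ... | β_n
is
  A  → β₁ A' | ... | β_n A'
  A' → α₁ A' | ... | α_m A' | ε

P → B becomes P → B P'
P → P T B becomes P' → T B P'
Add P' → ε

Productions for other non-terminals are unchanged:
  B → ( T
  T → (
  T → x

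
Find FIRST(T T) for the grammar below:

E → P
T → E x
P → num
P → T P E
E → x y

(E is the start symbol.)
{ 'num', 'x' }

FIRST sets of the non-terminals involved (from the grammar, by fixed-point iteration):
  FIRST(T) = { 'num', 'x' }

To compute FIRST(T T), process the symbols left to right:
Symbol T is a non-terminal. Add FIRST(T) \ {ε} = { 'num', 'x' }
T is not nullable (ε ∉ FIRST(T)), so stop here.
FIRST(T T) = { 'num', 'x' }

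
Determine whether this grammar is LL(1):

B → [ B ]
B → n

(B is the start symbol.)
Yes, the grammar is LL(1).

For B:
  PREDICT(B → '[' B ']') = { '[' }
  PREDICT(B → n) = { 'n' }

All predict sets are disjoint. The grammar IS LL(1).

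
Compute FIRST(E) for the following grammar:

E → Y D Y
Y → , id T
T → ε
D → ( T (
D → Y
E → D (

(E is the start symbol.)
FIRST sets of the other non-terminals involved (by the same procedure, iterated to a fixed point):
  FIRST(Y) = { ',' }
  FIRST(D) = { '(', ',' }

From E → Y D Y:
  - Y is a non-terminal: add FIRST(Y) \ {ε} = { ',' }
    Y is not nullable, so stop
From E → D (:
  - D is a non-terminal: add FIRST(D) \ {ε} = { '(', ',' }
    D is not nullable, so stop

Collecting: FIRST(E) = { '(', ',' }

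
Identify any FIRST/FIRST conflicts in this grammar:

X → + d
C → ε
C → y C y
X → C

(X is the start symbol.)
No FIRST/FIRST conflicts.

FIRST sets of the non-terminals at (or reachable through a nullable prefix from) the front of some alternative:
  FIRST(C) = { 'y', ε }

Productions for X:
  X → + d: FIRST = { '+' }
  X → C: FIRST = { 'y', ε }
Productions for C:
  C → ε: FIRST = { ε }
  C → y C y: FIRST = { 'y' }

All alternatives of each non-terminal have pairwise disjoint FIRST sets.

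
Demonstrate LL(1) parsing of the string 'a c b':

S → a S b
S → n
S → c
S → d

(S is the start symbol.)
LL(1) parsing maintains a stack (initially the start symbol over $) and the input. At each step: if the stack top is a terminal, match it against the current input token; if it is a non-terminal N, replace it with the RHS of M[N, lookahead] (the unique production whose predict set contains the lookahead).

Stack is shown with the top on the left.

Stack    Input    Action
------------------------
S $      a c b $  output S → a S b
a S b $  a c b $  match 'a'
S b $    c b $    output S → c
c b $    c b $    match 'c'
b $      b $      match 'b'
$        $        accept

The string is accepted.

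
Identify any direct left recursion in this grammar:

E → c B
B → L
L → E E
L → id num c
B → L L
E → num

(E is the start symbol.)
No direct left recursion

E → c B: starts with c
B → L: starts with L
L → E E: starts with E
L → id num c: starts with id
B → L L: starts with L
E → num: starts with num

No direct left recursion found.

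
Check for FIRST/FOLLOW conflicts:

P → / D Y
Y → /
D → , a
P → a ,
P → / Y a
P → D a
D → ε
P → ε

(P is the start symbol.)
No FIRST/FOLLOW conflicts.

A FIRST/FOLLOW conflict occurs when a non-terminal N has a nullable alternative N → β (β ⇒* ε) and another alternative N → α with FIRST(α) ∩ FOLLOW(N) ≠ ∅: on such a lookahead the parser cannot decide between expanding α and letting N vanish via β.

Nullable non-terminals: D, P.
FIRST sets used below: FIRST(D) = { ',', ε }

D: nullable alternative(s) D → ε; FOLLOW(D) = { '/', 'a' }
  D → , a: FIRST \ {ε} = { ',' } — disjoint from FOLLOW(D)
  D → ε: FIRST \ {ε} = { } — this is the only nullable alternative, skip

P: nullable alternative(s) P → ε; FOLLOW(P) = { $ }
  P → / D Y: FIRST \ {ε} = { '/' } — disjoint from FOLLOW(P)
  P → a ,: FIRST \ {ε} = { 'a' } — disjoint from FOLLOW(P)
  P → / Y a: FIRST \ {ε} = { '/' } — disjoint from FOLLOW(P)
  P → D a: FIRST \ {ε} = { ',', 'a' } — disjoint from FOLLOW(P)
  P → ε: FIRST \ {ε} = { } — this is the only nullable alternative, skip

Y has no nullable alternative, so no FIRST/FOLLOW check is needed there.

No FIRST/FOLLOW conflicts found.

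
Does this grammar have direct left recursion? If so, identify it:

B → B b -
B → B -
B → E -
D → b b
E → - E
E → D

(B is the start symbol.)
Yes, B is left-recursive

Direct left recursion occurs when N → N α for some non-terminal N (the right-hand side begins with the left-hand side itself).

B → B b -: LEFT RECURSIVE (starts with B)
B → B -: LEFT RECURSIVE (starts with B)
B → E -: starts with E
D → b b: starts with b
E → - E: starts with '-'
E → D: starts with D

The grammar has direct left recursion on: B.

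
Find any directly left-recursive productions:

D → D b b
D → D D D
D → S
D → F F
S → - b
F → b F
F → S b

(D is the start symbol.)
Yes, D is left-recursive

D → D b b: LEFT RECURSIVE (starts with D)
D → D D D: LEFT RECURSIVE (starts with D)
D → S: starts with S
D → F F: starts with F
S → - b: starts with '-'
F → b F: starts with b
F → S b: starts with S

The grammar has direct left recursion on: D.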